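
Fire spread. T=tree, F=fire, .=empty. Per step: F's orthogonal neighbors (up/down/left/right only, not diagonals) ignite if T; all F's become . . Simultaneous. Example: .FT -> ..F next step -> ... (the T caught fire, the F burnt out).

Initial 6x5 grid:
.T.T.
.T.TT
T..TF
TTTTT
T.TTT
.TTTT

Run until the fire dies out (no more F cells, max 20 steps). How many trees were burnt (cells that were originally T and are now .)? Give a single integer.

Answer: 18

Derivation:
Step 1: +3 fires, +1 burnt (F count now 3)
Step 2: +3 fires, +3 burnt (F count now 3)
Step 3: +4 fires, +3 burnt (F count now 4)
Step 4: +3 fires, +4 burnt (F count now 3)
Step 5: +2 fires, +3 burnt (F count now 2)
Step 6: +3 fires, +2 burnt (F count now 3)
Step 7: +0 fires, +3 burnt (F count now 0)
Fire out after step 7
Initially T: 20, now '.': 28
Total burnt (originally-T cells now '.'): 18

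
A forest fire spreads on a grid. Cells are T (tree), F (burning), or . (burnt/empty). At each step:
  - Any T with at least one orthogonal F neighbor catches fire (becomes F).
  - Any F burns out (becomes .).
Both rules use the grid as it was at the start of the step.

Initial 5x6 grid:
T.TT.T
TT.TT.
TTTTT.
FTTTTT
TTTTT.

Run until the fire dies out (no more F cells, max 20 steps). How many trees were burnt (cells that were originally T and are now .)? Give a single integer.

Answer: 22

Derivation:
Step 1: +3 fires, +1 burnt (F count now 3)
Step 2: +4 fires, +3 burnt (F count now 4)
Step 3: +5 fires, +4 burnt (F count now 5)
Step 4: +3 fires, +5 burnt (F count now 3)
Step 5: +4 fires, +3 burnt (F count now 4)
Step 6: +2 fires, +4 burnt (F count now 2)
Step 7: +1 fires, +2 burnt (F count now 1)
Step 8: +0 fires, +1 burnt (F count now 0)
Fire out after step 8
Initially T: 23, now '.': 29
Total burnt (originally-T cells now '.'): 22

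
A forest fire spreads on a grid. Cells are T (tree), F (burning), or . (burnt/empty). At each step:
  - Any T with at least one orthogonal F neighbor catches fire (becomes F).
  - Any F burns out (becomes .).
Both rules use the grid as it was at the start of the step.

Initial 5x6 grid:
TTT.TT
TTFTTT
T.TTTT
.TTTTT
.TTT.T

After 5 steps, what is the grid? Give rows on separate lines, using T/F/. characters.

Step 1: 4 trees catch fire, 1 burn out
  TTF.TT
  TF.FTT
  T.FTTT
  .TTTTT
  .TTT.T
Step 2: 5 trees catch fire, 4 burn out
  TF..TT
  F...FT
  T..FTT
  .TFTTT
  .TTT.T
Step 3: 8 trees catch fire, 5 burn out
  F...FT
  .....F
  F...FT
  .F.FTT
  .TFT.T
Step 4: 5 trees catch fire, 8 burn out
  .....F
  ......
  .....F
  ....FT
  .F.F.T
Step 5: 1 trees catch fire, 5 burn out
  ......
  ......
  ......
  .....F
  .....T

......
......
......
.....F
.....T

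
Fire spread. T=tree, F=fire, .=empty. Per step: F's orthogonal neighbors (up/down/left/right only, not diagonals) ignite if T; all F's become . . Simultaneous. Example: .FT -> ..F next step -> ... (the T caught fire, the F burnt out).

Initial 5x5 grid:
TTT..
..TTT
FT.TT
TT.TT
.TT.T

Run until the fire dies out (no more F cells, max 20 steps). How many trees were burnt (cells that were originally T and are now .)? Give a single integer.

Answer: 5

Derivation:
Step 1: +2 fires, +1 burnt (F count now 2)
Step 2: +1 fires, +2 burnt (F count now 1)
Step 3: +1 fires, +1 burnt (F count now 1)
Step 4: +1 fires, +1 burnt (F count now 1)
Step 5: +0 fires, +1 burnt (F count now 0)
Fire out after step 5
Initially T: 16, now '.': 14
Total burnt (originally-T cells now '.'): 5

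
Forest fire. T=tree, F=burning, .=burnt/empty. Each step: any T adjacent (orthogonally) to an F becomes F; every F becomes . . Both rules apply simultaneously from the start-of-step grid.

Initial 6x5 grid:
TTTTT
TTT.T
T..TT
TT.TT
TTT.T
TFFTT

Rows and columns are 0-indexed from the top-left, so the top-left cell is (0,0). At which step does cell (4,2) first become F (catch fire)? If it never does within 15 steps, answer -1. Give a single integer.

Step 1: cell (4,2)='F' (+4 fires, +2 burnt)
  -> target ignites at step 1
Step 2: cell (4,2)='.' (+3 fires, +4 burnt)
Step 3: cell (4,2)='.' (+2 fires, +3 burnt)
Step 4: cell (4,2)='.' (+2 fires, +2 burnt)
Step 5: cell (4,2)='.' (+3 fires, +2 burnt)
Step 6: cell (4,2)='.' (+4 fires, +3 burnt)
Step 7: cell (4,2)='.' (+3 fires, +4 burnt)
Step 8: cell (4,2)='.' (+2 fires, +3 burnt)
Step 9: cell (4,2)='.' (+0 fires, +2 burnt)
  fire out at step 9

1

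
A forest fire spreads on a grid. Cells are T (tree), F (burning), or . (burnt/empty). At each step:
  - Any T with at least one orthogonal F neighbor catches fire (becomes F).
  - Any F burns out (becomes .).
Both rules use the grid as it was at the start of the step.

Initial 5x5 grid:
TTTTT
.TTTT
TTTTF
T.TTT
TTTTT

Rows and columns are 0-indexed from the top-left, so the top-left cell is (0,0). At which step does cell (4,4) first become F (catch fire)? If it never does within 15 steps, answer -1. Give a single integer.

Step 1: cell (4,4)='T' (+3 fires, +1 burnt)
Step 2: cell (4,4)='F' (+5 fires, +3 burnt)
  -> target ignites at step 2
Step 3: cell (4,4)='.' (+5 fires, +5 burnt)
Step 4: cell (4,4)='.' (+4 fires, +5 burnt)
Step 5: cell (4,4)='.' (+3 fires, +4 burnt)
Step 6: cell (4,4)='.' (+2 fires, +3 burnt)
Step 7: cell (4,4)='.' (+0 fires, +2 burnt)
  fire out at step 7

2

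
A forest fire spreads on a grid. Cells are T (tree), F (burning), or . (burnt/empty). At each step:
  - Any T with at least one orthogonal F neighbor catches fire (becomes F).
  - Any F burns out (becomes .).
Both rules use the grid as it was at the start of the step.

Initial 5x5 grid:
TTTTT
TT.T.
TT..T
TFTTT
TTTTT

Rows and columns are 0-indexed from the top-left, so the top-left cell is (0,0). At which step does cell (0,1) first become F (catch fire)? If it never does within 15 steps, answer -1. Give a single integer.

Step 1: cell (0,1)='T' (+4 fires, +1 burnt)
Step 2: cell (0,1)='T' (+5 fires, +4 burnt)
Step 3: cell (0,1)='F' (+4 fires, +5 burnt)
  -> target ignites at step 3
Step 4: cell (0,1)='.' (+4 fires, +4 burnt)
Step 5: cell (0,1)='.' (+1 fires, +4 burnt)
Step 6: cell (0,1)='.' (+2 fires, +1 burnt)
Step 7: cell (0,1)='.' (+0 fires, +2 burnt)
  fire out at step 7

3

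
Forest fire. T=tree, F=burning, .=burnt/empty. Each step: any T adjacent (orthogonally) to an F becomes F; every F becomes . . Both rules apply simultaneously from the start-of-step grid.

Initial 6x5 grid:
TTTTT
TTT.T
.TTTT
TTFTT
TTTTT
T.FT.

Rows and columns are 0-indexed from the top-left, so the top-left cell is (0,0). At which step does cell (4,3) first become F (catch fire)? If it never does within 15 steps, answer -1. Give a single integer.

Step 1: cell (4,3)='T' (+5 fires, +2 burnt)
Step 2: cell (4,3)='F' (+7 fires, +5 burnt)
  -> target ignites at step 2
Step 3: cell (4,3)='.' (+5 fires, +7 burnt)
Step 4: cell (4,3)='.' (+5 fires, +5 burnt)
Step 5: cell (4,3)='.' (+2 fires, +5 burnt)
Step 6: cell (4,3)='.' (+0 fires, +2 burnt)
  fire out at step 6

2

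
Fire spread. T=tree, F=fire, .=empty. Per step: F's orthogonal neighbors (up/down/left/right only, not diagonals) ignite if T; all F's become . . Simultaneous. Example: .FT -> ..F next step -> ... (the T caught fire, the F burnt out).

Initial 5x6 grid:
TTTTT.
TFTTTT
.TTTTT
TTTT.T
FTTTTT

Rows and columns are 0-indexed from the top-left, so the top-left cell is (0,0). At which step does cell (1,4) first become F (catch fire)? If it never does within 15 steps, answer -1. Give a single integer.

Step 1: cell (1,4)='T' (+6 fires, +2 burnt)
Step 2: cell (1,4)='T' (+6 fires, +6 burnt)
Step 3: cell (1,4)='F' (+5 fires, +6 burnt)
  -> target ignites at step 3
Step 4: cell (1,4)='.' (+5 fires, +5 burnt)
Step 5: cell (1,4)='.' (+2 fires, +5 burnt)
Step 6: cell (1,4)='.' (+1 fires, +2 burnt)
Step 7: cell (1,4)='.' (+0 fires, +1 burnt)
  fire out at step 7

3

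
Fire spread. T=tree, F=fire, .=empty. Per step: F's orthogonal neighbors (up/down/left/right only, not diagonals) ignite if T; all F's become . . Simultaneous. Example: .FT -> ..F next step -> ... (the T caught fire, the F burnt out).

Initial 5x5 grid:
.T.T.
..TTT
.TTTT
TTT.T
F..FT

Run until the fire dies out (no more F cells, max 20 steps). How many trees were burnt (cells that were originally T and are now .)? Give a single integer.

Answer: 13

Derivation:
Step 1: +2 fires, +2 burnt (F count now 2)
Step 2: +2 fires, +2 burnt (F count now 2)
Step 3: +3 fires, +2 burnt (F count now 3)
Step 4: +3 fires, +3 burnt (F count now 3)
Step 5: +2 fires, +3 burnt (F count now 2)
Step 6: +1 fires, +2 burnt (F count now 1)
Step 7: +0 fires, +1 burnt (F count now 0)
Fire out after step 7
Initially T: 14, now '.': 24
Total burnt (originally-T cells now '.'): 13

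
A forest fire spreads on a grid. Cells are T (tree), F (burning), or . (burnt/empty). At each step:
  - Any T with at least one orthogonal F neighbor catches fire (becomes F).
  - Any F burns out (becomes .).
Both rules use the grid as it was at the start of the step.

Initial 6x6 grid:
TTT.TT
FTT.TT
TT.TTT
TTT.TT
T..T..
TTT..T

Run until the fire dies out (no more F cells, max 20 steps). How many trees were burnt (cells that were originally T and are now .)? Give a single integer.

Answer: 14

Derivation:
Step 1: +3 fires, +1 burnt (F count now 3)
Step 2: +4 fires, +3 burnt (F count now 4)
Step 3: +3 fires, +4 burnt (F count now 3)
Step 4: +2 fires, +3 burnt (F count now 2)
Step 5: +1 fires, +2 burnt (F count now 1)
Step 6: +1 fires, +1 burnt (F count now 1)
Step 7: +0 fires, +1 burnt (F count now 0)
Fire out after step 7
Initially T: 25, now '.': 25
Total burnt (originally-T cells now '.'): 14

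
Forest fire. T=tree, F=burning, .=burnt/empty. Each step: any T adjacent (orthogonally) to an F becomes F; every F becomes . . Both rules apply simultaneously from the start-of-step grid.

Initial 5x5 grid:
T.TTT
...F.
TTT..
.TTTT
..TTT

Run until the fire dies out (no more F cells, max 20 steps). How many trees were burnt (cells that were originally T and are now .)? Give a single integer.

Answer: 3

Derivation:
Step 1: +1 fires, +1 burnt (F count now 1)
Step 2: +2 fires, +1 burnt (F count now 2)
Step 3: +0 fires, +2 burnt (F count now 0)
Fire out after step 3
Initially T: 14, now '.': 14
Total burnt (originally-T cells now '.'): 3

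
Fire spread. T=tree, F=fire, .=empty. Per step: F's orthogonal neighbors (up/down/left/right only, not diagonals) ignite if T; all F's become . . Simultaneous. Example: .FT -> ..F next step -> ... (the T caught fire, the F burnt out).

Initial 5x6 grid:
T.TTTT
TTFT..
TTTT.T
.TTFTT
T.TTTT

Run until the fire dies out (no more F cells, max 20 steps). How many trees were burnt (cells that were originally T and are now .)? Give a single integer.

Step 1: +8 fires, +2 burnt (F count now 8)
Step 2: +7 fires, +8 burnt (F count now 7)
Step 3: +5 fires, +7 burnt (F count now 5)
Step 4: +1 fires, +5 burnt (F count now 1)
Step 5: +0 fires, +1 burnt (F count now 0)
Fire out after step 5
Initially T: 22, now '.': 29
Total burnt (originally-T cells now '.'): 21

Answer: 21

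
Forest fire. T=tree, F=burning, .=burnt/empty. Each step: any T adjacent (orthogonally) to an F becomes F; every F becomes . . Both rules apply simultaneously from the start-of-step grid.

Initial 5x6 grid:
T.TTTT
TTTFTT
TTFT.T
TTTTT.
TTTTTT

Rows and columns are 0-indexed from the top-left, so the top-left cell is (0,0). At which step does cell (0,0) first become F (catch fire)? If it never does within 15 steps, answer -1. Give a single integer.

Step 1: cell (0,0)='T' (+6 fires, +2 burnt)
Step 2: cell (0,0)='T' (+8 fires, +6 burnt)
Step 3: cell (0,0)='T' (+7 fires, +8 burnt)
Step 4: cell (0,0)='F' (+3 fires, +7 burnt)
  -> target ignites at step 4
Step 5: cell (0,0)='.' (+1 fires, +3 burnt)
Step 6: cell (0,0)='.' (+0 fires, +1 burnt)
  fire out at step 6

4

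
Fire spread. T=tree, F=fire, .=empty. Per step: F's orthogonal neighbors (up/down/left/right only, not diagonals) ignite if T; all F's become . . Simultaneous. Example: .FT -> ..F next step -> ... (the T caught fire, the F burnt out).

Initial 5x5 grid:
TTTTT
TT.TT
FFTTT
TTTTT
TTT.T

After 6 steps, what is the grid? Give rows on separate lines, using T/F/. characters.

Step 1: 5 trees catch fire, 2 burn out
  TTTTT
  FF.TT
  ..FTT
  FFTTT
  TTT.T
Step 2: 6 trees catch fire, 5 burn out
  FFTTT
  ...TT
  ...FT
  ..FTT
  FFT.T
Step 3: 5 trees catch fire, 6 burn out
  ..FTT
  ...FT
  ....F
  ...FT
  ..F.T
Step 4: 3 trees catch fire, 5 burn out
  ...FT
  ....F
  .....
  ....F
  ....T
Step 5: 2 trees catch fire, 3 burn out
  ....F
  .....
  .....
  .....
  ....F
Step 6: 0 trees catch fire, 2 burn out
  .....
  .....
  .....
  .....
  .....

.....
.....
.....
.....
.....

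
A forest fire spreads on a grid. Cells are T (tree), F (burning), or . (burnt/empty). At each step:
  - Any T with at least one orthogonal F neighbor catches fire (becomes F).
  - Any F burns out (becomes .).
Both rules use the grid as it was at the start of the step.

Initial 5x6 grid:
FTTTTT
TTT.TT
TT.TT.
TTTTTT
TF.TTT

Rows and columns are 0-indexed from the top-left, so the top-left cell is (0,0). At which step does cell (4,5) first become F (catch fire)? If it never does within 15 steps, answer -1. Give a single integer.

Step 1: cell (4,5)='T' (+4 fires, +2 burnt)
Step 2: cell (4,5)='T' (+6 fires, +4 burnt)
Step 3: cell (4,5)='T' (+3 fires, +6 burnt)
Step 4: cell (4,5)='T' (+4 fires, +3 burnt)
Step 5: cell (4,5)='T' (+5 fires, +4 burnt)
Step 6: cell (4,5)='F' (+2 fires, +5 burnt)
  -> target ignites at step 6
Step 7: cell (4,5)='.' (+0 fires, +2 burnt)
  fire out at step 7

6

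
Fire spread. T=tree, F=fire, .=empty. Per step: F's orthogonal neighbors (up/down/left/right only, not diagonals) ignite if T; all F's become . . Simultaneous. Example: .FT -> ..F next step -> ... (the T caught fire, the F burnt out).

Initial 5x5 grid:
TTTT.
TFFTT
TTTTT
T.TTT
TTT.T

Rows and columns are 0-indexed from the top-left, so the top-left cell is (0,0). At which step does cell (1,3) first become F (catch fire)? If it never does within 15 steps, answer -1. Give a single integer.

Step 1: cell (1,3)='F' (+6 fires, +2 burnt)
  -> target ignites at step 1
Step 2: cell (1,3)='.' (+6 fires, +6 burnt)
Step 3: cell (1,3)='.' (+4 fires, +6 burnt)
Step 4: cell (1,3)='.' (+3 fires, +4 burnt)
Step 5: cell (1,3)='.' (+1 fires, +3 burnt)
Step 6: cell (1,3)='.' (+0 fires, +1 burnt)
  fire out at step 6

1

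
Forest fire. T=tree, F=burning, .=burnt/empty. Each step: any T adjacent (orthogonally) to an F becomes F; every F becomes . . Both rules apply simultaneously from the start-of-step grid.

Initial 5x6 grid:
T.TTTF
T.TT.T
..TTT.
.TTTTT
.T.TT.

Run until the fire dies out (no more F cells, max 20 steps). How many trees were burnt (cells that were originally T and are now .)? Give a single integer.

Answer: 17

Derivation:
Step 1: +2 fires, +1 burnt (F count now 2)
Step 2: +1 fires, +2 burnt (F count now 1)
Step 3: +2 fires, +1 burnt (F count now 2)
Step 4: +2 fires, +2 burnt (F count now 2)
Step 5: +3 fires, +2 burnt (F count now 3)
Step 6: +3 fires, +3 burnt (F count now 3)
Step 7: +3 fires, +3 burnt (F count now 3)
Step 8: +1 fires, +3 burnt (F count now 1)
Step 9: +0 fires, +1 burnt (F count now 0)
Fire out after step 9
Initially T: 19, now '.': 28
Total burnt (originally-T cells now '.'): 17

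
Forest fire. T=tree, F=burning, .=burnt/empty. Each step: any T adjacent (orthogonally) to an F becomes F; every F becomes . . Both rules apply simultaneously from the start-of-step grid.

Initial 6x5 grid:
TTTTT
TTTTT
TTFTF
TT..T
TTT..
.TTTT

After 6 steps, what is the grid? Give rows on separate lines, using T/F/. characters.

Step 1: 5 trees catch fire, 2 burn out
  TTTTT
  TTFTF
  TF.F.
  TT..F
  TTT..
  .TTTT
Step 2: 6 trees catch fire, 5 burn out
  TTFTF
  TF.F.
  F....
  TF...
  TTT..
  .TTTT
Step 3: 5 trees catch fire, 6 burn out
  TF.F.
  F....
  .....
  F....
  TFT..
  .TTTT
Step 4: 4 trees catch fire, 5 burn out
  F....
  .....
  .....
  .....
  F.F..
  .FTTT
Step 5: 1 trees catch fire, 4 burn out
  .....
  .....
  .....
  .....
  .....
  ..FTT
Step 6: 1 trees catch fire, 1 burn out
  .....
  .....
  .....
  .....
  .....
  ...FT

.....
.....
.....
.....
.....
...FT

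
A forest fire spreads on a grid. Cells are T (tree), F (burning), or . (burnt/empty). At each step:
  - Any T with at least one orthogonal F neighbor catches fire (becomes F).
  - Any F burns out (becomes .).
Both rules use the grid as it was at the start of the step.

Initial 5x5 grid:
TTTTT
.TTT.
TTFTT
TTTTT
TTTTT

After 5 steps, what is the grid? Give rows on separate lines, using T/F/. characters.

Step 1: 4 trees catch fire, 1 burn out
  TTTTT
  .TFT.
  TF.FT
  TTFTT
  TTTTT
Step 2: 8 trees catch fire, 4 burn out
  TTFTT
  .F.F.
  F...F
  TF.FT
  TTFTT
Step 3: 6 trees catch fire, 8 burn out
  TF.FT
  .....
  .....
  F...F
  TF.FT
Step 4: 4 trees catch fire, 6 burn out
  F...F
  .....
  .....
  .....
  F...F
Step 5: 0 trees catch fire, 4 burn out
  .....
  .....
  .....
  .....
  .....

.....
.....
.....
.....
.....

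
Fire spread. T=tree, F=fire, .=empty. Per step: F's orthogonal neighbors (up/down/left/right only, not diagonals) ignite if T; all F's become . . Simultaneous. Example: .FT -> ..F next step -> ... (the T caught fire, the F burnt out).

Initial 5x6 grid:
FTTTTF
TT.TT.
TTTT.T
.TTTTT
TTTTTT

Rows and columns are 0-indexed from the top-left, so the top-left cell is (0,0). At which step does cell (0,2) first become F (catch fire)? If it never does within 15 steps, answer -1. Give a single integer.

Step 1: cell (0,2)='T' (+3 fires, +2 burnt)
Step 2: cell (0,2)='F' (+5 fires, +3 burnt)
  -> target ignites at step 2
Step 3: cell (0,2)='.' (+2 fires, +5 burnt)
Step 4: cell (0,2)='.' (+3 fires, +2 burnt)
Step 5: cell (0,2)='.' (+3 fires, +3 burnt)
Step 6: cell (0,2)='.' (+4 fires, +3 burnt)
Step 7: cell (0,2)='.' (+2 fires, +4 burnt)
Step 8: cell (0,2)='.' (+2 fires, +2 burnt)
Step 9: cell (0,2)='.' (+0 fires, +2 burnt)
  fire out at step 9

2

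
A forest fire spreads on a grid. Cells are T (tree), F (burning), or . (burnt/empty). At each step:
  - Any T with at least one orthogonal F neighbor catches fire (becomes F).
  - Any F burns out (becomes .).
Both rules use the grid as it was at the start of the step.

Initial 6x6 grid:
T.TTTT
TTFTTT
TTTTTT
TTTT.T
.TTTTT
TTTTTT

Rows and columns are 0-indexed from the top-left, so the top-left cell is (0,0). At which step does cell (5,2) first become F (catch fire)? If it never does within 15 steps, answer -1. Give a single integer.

Step 1: cell (5,2)='T' (+4 fires, +1 burnt)
Step 2: cell (5,2)='T' (+6 fires, +4 burnt)
Step 3: cell (5,2)='T' (+8 fires, +6 burnt)
Step 4: cell (5,2)='F' (+6 fires, +8 burnt)
  -> target ignites at step 4
Step 5: cell (5,2)='.' (+4 fires, +6 burnt)
Step 6: cell (5,2)='.' (+3 fires, +4 burnt)
Step 7: cell (5,2)='.' (+1 fires, +3 burnt)
Step 8: cell (5,2)='.' (+0 fires, +1 burnt)
  fire out at step 8

4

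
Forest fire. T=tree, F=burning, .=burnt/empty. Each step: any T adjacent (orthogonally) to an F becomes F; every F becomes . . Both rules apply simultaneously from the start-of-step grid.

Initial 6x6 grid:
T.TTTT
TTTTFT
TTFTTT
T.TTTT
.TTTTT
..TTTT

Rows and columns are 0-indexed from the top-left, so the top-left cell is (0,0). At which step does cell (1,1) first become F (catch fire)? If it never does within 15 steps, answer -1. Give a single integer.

Step 1: cell (1,1)='T' (+8 fires, +2 burnt)
Step 2: cell (1,1)='F' (+9 fires, +8 burnt)
  -> target ignites at step 2
Step 3: cell (1,1)='.' (+7 fires, +9 burnt)
Step 4: cell (1,1)='.' (+4 fires, +7 burnt)
Step 5: cell (1,1)='.' (+1 fires, +4 burnt)
Step 6: cell (1,1)='.' (+0 fires, +1 burnt)
  fire out at step 6

2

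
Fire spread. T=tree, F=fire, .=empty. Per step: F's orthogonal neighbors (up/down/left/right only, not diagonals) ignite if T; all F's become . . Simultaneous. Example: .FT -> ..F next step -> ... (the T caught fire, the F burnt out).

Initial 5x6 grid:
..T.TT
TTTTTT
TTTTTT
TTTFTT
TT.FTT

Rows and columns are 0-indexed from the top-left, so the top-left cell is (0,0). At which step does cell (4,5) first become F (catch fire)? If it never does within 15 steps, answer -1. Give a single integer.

Step 1: cell (4,5)='T' (+4 fires, +2 burnt)
Step 2: cell (4,5)='F' (+6 fires, +4 burnt)
  -> target ignites at step 2
Step 3: cell (4,5)='.' (+6 fires, +6 burnt)
Step 4: cell (4,5)='.' (+6 fires, +6 burnt)
Step 5: cell (4,5)='.' (+2 fires, +6 burnt)
Step 6: cell (4,5)='.' (+0 fires, +2 burnt)
  fire out at step 6

2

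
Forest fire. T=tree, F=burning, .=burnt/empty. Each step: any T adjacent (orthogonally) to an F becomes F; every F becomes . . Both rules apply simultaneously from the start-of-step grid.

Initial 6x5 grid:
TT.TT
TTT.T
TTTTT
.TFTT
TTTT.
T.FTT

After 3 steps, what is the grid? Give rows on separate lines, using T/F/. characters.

Step 1: 5 trees catch fire, 2 burn out
  TT.TT
  TTT.T
  TTFTT
  .F.FT
  TTFT.
  T..FT
Step 2: 7 trees catch fire, 5 burn out
  TT.TT
  TTF.T
  TF.FT
  ....F
  TF.F.
  T...F
Step 3: 4 trees catch fire, 7 burn out
  TT.TT
  TF..T
  F...F
  .....
  F....
  T....

TT.TT
TF..T
F...F
.....
F....
T....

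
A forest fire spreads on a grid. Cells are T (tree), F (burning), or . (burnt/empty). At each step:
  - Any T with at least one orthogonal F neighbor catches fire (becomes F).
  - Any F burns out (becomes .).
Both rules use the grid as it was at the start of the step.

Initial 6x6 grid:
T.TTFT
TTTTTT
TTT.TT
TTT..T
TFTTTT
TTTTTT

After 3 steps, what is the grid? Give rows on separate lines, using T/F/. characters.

Step 1: 7 trees catch fire, 2 burn out
  T.TF.F
  TTTTFT
  TTT.TT
  TFT..T
  F.FTTT
  TFTTTT
Step 2: 10 trees catch fire, 7 burn out
  T.F...
  TTTF.F
  TFT.FT
  F.F..T
  ...FTT
  F.FTTT
Step 3: 7 trees catch fire, 10 burn out
  T.....
  TFF...
  F.F..F
  .....T
  ....FT
  ...FTT

T.....
TFF...
F.F..F
.....T
....FT
...FTT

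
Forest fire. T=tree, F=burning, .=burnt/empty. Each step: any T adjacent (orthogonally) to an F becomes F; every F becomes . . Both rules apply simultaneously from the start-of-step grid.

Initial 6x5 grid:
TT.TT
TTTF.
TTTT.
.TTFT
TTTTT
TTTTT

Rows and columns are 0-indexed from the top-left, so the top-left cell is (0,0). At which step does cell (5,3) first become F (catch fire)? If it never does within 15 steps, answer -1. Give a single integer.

Step 1: cell (5,3)='T' (+6 fires, +2 burnt)
Step 2: cell (5,3)='F' (+7 fires, +6 burnt)
  -> target ignites at step 2
Step 3: cell (5,3)='.' (+6 fires, +7 burnt)
Step 4: cell (5,3)='.' (+4 fires, +6 burnt)
Step 5: cell (5,3)='.' (+1 fires, +4 burnt)
Step 6: cell (5,3)='.' (+0 fires, +1 burnt)
  fire out at step 6

2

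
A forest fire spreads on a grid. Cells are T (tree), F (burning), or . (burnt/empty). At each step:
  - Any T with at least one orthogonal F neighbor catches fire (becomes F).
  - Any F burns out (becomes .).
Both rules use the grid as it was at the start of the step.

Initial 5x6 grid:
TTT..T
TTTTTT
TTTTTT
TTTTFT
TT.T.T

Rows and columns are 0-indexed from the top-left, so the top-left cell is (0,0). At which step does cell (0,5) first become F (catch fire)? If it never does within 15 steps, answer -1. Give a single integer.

Step 1: cell (0,5)='T' (+3 fires, +1 burnt)
Step 2: cell (0,5)='T' (+6 fires, +3 burnt)
Step 3: cell (0,5)='T' (+4 fires, +6 burnt)
Step 4: cell (0,5)='F' (+5 fires, +4 burnt)
  -> target ignites at step 4
Step 5: cell (0,5)='.' (+4 fires, +5 burnt)
Step 6: cell (0,5)='.' (+2 fires, +4 burnt)
Step 7: cell (0,5)='.' (+1 fires, +2 burnt)
Step 8: cell (0,5)='.' (+0 fires, +1 burnt)
  fire out at step 8

4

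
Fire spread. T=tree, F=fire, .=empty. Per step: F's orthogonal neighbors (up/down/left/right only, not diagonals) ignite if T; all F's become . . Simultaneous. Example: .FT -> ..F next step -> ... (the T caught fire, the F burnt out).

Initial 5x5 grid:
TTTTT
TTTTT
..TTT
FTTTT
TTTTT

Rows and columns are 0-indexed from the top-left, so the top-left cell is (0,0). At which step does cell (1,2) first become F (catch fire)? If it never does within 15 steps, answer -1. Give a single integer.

Step 1: cell (1,2)='T' (+2 fires, +1 burnt)
Step 2: cell (1,2)='T' (+2 fires, +2 burnt)
Step 3: cell (1,2)='T' (+3 fires, +2 burnt)
Step 4: cell (1,2)='F' (+4 fires, +3 burnt)
  -> target ignites at step 4
Step 5: cell (1,2)='.' (+5 fires, +4 burnt)
Step 6: cell (1,2)='.' (+4 fires, +5 burnt)
Step 7: cell (1,2)='.' (+2 fires, +4 burnt)
Step 8: cell (1,2)='.' (+0 fires, +2 burnt)
  fire out at step 8

4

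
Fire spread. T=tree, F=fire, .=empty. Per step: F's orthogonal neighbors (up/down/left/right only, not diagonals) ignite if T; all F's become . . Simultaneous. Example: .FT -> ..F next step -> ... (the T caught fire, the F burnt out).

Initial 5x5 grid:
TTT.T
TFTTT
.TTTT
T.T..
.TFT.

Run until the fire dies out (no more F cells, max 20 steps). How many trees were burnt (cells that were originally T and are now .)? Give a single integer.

Answer: 15

Derivation:
Step 1: +7 fires, +2 burnt (F count now 7)
Step 2: +4 fires, +7 burnt (F count now 4)
Step 3: +2 fires, +4 burnt (F count now 2)
Step 4: +2 fires, +2 burnt (F count now 2)
Step 5: +0 fires, +2 burnt (F count now 0)
Fire out after step 5
Initially T: 16, now '.': 24
Total burnt (originally-T cells now '.'): 15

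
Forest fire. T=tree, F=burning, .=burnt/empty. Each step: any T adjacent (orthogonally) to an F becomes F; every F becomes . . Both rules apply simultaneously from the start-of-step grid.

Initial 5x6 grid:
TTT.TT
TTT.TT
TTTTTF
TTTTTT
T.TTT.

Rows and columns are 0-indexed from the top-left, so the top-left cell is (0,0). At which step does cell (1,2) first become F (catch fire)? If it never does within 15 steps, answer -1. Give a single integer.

Step 1: cell (1,2)='T' (+3 fires, +1 burnt)
Step 2: cell (1,2)='T' (+4 fires, +3 burnt)
Step 3: cell (1,2)='T' (+4 fires, +4 burnt)
Step 4: cell (1,2)='F' (+4 fires, +4 burnt)
  -> target ignites at step 4
Step 5: cell (1,2)='.' (+5 fires, +4 burnt)
Step 6: cell (1,2)='.' (+3 fires, +5 burnt)
Step 7: cell (1,2)='.' (+2 fires, +3 burnt)
Step 8: cell (1,2)='.' (+0 fires, +2 burnt)
  fire out at step 8

4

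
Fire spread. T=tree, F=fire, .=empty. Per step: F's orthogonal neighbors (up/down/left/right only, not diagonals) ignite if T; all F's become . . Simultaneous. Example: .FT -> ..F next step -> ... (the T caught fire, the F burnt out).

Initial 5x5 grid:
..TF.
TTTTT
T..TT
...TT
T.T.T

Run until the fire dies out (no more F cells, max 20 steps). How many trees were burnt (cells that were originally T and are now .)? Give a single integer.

Answer: 12

Derivation:
Step 1: +2 fires, +1 burnt (F count now 2)
Step 2: +3 fires, +2 burnt (F count now 3)
Step 3: +3 fires, +3 burnt (F count now 3)
Step 4: +2 fires, +3 burnt (F count now 2)
Step 5: +2 fires, +2 burnt (F count now 2)
Step 6: +0 fires, +2 burnt (F count now 0)
Fire out after step 6
Initially T: 14, now '.': 23
Total burnt (originally-T cells now '.'): 12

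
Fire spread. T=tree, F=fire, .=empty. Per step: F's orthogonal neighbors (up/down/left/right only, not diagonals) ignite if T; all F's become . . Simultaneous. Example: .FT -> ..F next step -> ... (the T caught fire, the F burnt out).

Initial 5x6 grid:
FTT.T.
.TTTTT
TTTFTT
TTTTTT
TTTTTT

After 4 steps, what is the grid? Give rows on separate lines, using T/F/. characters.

Step 1: 5 trees catch fire, 2 burn out
  .FT.T.
  .TTFTT
  TTF.FT
  TTTFTT
  TTTTTT
Step 2: 9 trees catch fire, 5 burn out
  ..F.T.
  .FF.FT
  TF...F
  TTF.FT
  TTTFTT
Step 3: 7 trees catch fire, 9 burn out
  ....F.
  .....F
  F.....
  TF...F
  TTF.FT
Step 4: 3 trees catch fire, 7 burn out
  ......
  ......
  ......
  F.....
  TF...F

......
......
......
F.....
TF...F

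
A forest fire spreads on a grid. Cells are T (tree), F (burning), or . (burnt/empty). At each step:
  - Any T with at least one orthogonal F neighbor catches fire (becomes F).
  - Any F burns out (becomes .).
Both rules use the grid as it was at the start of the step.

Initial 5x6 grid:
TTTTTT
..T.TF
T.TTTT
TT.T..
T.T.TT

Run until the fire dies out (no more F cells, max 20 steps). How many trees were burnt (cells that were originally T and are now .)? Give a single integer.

Step 1: +3 fires, +1 burnt (F count now 3)
Step 2: +2 fires, +3 burnt (F count now 2)
Step 3: +2 fires, +2 burnt (F count now 2)
Step 4: +3 fires, +2 burnt (F count now 3)
Step 5: +2 fires, +3 burnt (F count now 2)
Step 6: +1 fires, +2 burnt (F count now 1)
Step 7: +0 fires, +1 burnt (F count now 0)
Fire out after step 7
Initially T: 20, now '.': 23
Total burnt (originally-T cells now '.'): 13

Answer: 13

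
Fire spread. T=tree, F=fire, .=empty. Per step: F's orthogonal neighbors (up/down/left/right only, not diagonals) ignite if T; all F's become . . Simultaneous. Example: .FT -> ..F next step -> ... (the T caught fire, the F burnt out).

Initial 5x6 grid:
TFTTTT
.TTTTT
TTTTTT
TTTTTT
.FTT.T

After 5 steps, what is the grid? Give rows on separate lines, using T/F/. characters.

Step 1: 5 trees catch fire, 2 burn out
  F.FTTT
  .FTTTT
  TTTTTT
  TFTTTT
  ..FT.T
Step 2: 6 trees catch fire, 5 burn out
  ...FTT
  ..FTTT
  TFTTTT
  F.FTTT
  ...F.T
Step 3: 5 trees catch fire, 6 burn out
  ....FT
  ...FTT
  F.FTTT
  ...FTT
  .....T
Step 4: 4 trees catch fire, 5 burn out
  .....F
  ....FT
  ...FTT
  ....FT
  .....T
Step 5: 3 trees catch fire, 4 burn out
  ......
  .....F
  ....FT
  .....F
  .....T

......
.....F
....FT
.....F
.....T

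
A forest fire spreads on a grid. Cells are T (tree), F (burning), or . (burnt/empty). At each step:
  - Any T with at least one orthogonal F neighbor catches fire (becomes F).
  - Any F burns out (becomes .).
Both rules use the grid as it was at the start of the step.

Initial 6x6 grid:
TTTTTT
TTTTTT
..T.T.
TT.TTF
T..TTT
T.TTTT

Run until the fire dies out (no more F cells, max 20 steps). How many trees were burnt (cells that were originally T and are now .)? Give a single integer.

Answer: 23

Derivation:
Step 1: +2 fires, +1 burnt (F count now 2)
Step 2: +4 fires, +2 burnt (F count now 4)
Step 3: +3 fires, +4 burnt (F count now 3)
Step 4: +4 fires, +3 burnt (F count now 4)
Step 5: +4 fires, +4 burnt (F count now 4)
Step 6: +3 fires, +4 burnt (F count now 3)
Step 7: +2 fires, +3 burnt (F count now 2)
Step 8: +1 fires, +2 burnt (F count now 1)
Step 9: +0 fires, +1 burnt (F count now 0)
Fire out after step 9
Initially T: 27, now '.': 32
Total burnt (originally-T cells now '.'): 23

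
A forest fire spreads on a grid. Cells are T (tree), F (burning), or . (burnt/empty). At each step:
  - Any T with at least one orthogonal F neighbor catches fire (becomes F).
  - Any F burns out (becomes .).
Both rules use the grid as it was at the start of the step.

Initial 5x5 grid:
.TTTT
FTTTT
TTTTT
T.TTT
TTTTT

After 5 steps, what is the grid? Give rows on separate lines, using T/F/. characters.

Step 1: 2 trees catch fire, 1 burn out
  .TTTT
  .FTTT
  FTTTT
  T.TTT
  TTTTT
Step 2: 4 trees catch fire, 2 burn out
  .FTTT
  ..FTT
  .FTTT
  F.TTT
  TTTTT
Step 3: 4 trees catch fire, 4 burn out
  ..FTT
  ...FT
  ..FTT
  ..TTT
  FTTTT
Step 4: 5 trees catch fire, 4 burn out
  ...FT
  ....F
  ...FT
  ..FTT
  .FTTT
Step 5: 4 trees catch fire, 5 burn out
  ....F
  .....
  ....F
  ...FT
  ..FTT

....F
.....
....F
...FT
..FTT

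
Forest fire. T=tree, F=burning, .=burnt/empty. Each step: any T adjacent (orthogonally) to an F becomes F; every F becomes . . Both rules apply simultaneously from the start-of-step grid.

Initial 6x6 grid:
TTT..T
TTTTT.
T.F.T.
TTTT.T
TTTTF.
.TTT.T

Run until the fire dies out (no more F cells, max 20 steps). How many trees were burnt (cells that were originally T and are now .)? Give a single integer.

Answer: 21

Derivation:
Step 1: +3 fires, +2 burnt (F count now 3)
Step 2: +7 fires, +3 burnt (F count now 7)
Step 3: +6 fires, +7 burnt (F count now 6)
Step 4: +5 fires, +6 burnt (F count now 5)
Step 5: +0 fires, +5 burnt (F count now 0)
Fire out after step 5
Initially T: 24, now '.': 33
Total burnt (originally-T cells now '.'): 21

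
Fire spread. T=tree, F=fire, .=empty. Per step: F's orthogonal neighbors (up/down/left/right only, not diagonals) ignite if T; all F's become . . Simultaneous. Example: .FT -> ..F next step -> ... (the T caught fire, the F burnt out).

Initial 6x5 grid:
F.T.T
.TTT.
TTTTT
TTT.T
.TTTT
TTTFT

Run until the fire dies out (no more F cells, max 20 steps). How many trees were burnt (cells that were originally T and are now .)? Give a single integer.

Answer: 21

Derivation:
Step 1: +3 fires, +2 burnt (F count now 3)
Step 2: +3 fires, +3 burnt (F count now 3)
Step 3: +4 fires, +3 burnt (F count now 4)
Step 4: +3 fires, +4 burnt (F count now 3)
Step 5: +4 fires, +3 burnt (F count now 4)
Step 6: +4 fires, +4 burnt (F count now 4)
Step 7: +0 fires, +4 burnt (F count now 0)
Fire out after step 7
Initially T: 22, now '.': 29
Total burnt (originally-T cells now '.'): 21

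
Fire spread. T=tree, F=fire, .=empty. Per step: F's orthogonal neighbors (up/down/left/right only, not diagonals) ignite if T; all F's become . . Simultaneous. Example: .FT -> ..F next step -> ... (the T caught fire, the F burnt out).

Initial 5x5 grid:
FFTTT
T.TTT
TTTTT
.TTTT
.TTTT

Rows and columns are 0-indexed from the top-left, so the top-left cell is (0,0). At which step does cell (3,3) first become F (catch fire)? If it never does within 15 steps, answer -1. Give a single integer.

Step 1: cell (3,3)='T' (+2 fires, +2 burnt)
Step 2: cell (3,3)='T' (+3 fires, +2 burnt)
Step 3: cell (3,3)='T' (+4 fires, +3 burnt)
Step 4: cell (3,3)='T' (+4 fires, +4 burnt)
Step 5: cell (3,3)='F' (+4 fires, +4 burnt)
  -> target ignites at step 5
Step 6: cell (3,3)='.' (+2 fires, +4 burnt)
Step 7: cell (3,3)='.' (+1 fires, +2 burnt)
Step 8: cell (3,3)='.' (+0 fires, +1 burnt)
  fire out at step 8

5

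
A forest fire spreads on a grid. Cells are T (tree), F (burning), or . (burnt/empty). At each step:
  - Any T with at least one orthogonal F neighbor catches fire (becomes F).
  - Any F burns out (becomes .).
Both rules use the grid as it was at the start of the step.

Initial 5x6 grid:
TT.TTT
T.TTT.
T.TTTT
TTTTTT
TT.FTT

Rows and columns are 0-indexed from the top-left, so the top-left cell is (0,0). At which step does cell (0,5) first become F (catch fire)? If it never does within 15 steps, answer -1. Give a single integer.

Step 1: cell (0,5)='T' (+2 fires, +1 burnt)
Step 2: cell (0,5)='T' (+4 fires, +2 burnt)
Step 3: cell (0,5)='T' (+5 fires, +4 burnt)
Step 4: cell (0,5)='T' (+6 fires, +5 burnt)
Step 5: cell (0,5)='T' (+3 fires, +6 burnt)
Step 6: cell (0,5)='F' (+2 fires, +3 burnt)
  -> target ignites at step 6
Step 7: cell (0,5)='.' (+1 fires, +2 burnt)
Step 8: cell (0,5)='.' (+1 fires, +1 burnt)
Step 9: cell (0,5)='.' (+0 fires, +1 burnt)
  fire out at step 9

6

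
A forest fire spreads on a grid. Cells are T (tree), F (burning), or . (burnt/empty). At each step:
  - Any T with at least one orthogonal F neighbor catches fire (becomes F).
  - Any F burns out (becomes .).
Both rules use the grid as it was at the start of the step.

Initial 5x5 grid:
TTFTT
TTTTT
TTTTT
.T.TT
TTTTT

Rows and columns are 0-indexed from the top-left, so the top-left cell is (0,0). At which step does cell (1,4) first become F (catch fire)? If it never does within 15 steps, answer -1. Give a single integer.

Step 1: cell (1,4)='T' (+3 fires, +1 burnt)
Step 2: cell (1,4)='T' (+5 fires, +3 burnt)
Step 3: cell (1,4)='F' (+4 fires, +5 burnt)
  -> target ignites at step 3
Step 4: cell (1,4)='.' (+4 fires, +4 burnt)
Step 5: cell (1,4)='.' (+3 fires, +4 burnt)
Step 6: cell (1,4)='.' (+3 fires, +3 burnt)
Step 7: cell (1,4)='.' (+0 fires, +3 burnt)
  fire out at step 7

3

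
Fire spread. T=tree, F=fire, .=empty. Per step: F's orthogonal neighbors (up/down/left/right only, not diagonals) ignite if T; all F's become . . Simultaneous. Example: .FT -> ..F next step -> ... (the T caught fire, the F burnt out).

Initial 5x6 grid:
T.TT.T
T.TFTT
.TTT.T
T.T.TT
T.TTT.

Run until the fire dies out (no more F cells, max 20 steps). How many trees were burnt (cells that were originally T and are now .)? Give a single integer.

Answer: 16

Derivation:
Step 1: +4 fires, +1 burnt (F count now 4)
Step 2: +3 fires, +4 burnt (F count now 3)
Step 3: +4 fires, +3 burnt (F count now 4)
Step 4: +2 fires, +4 burnt (F count now 2)
Step 5: +2 fires, +2 burnt (F count now 2)
Step 6: +1 fires, +2 burnt (F count now 1)
Step 7: +0 fires, +1 burnt (F count now 0)
Fire out after step 7
Initially T: 20, now '.': 26
Total burnt (originally-T cells now '.'): 16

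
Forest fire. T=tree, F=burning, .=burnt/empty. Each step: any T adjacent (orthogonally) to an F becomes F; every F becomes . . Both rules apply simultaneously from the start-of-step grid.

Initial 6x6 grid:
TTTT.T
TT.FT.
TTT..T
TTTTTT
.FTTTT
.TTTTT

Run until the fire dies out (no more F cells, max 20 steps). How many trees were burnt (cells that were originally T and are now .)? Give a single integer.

Answer: 26

Derivation:
Step 1: +5 fires, +2 burnt (F count now 5)
Step 2: +6 fires, +5 burnt (F count now 6)
Step 3: +7 fires, +6 burnt (F count now 7)
Step 4: +5 fires, +7 burnt (F count now 5)
Step 5: +2 fires, +5 burnt (F count now 2)
Step 6: +1 fires, +2 burnt (F count now 1)
Step 7: +0 fires, +1 burnt (F count now 0)
Fire out after step 7
Initially T: 27, now '.': 35
Total burnt (originally-T cells now '.'): 26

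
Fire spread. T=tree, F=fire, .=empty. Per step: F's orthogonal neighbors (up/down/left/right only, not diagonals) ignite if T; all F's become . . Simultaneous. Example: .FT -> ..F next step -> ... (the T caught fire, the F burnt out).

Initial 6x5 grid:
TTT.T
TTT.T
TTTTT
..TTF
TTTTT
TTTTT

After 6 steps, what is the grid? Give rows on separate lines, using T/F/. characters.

Step 1: 3 trees catch fire, 1 burn out
  TTT.T
  TTT.T
  TTTTF
  ..TF.
  TTTTF
  TTTTT
Step 2: 5 trees catch fire, 3 burn out
  TTT.T
  TTT.F
  TTTF.
  ..F..
  TTTF.
  TTTTF
Step 3: 4 trees catch fire, 5 burn out
  TTT.F
  TTT..
  TTF..
  .....
  TTF..
  TTTF.
Step 4: 4 trees catch fire, 4 burn out
  TTT..
  TTF..
  TF...
  .....
  TF...
  TTF..
Step 5: 5 trees catch fire, 4 burn out
  TTF..
  TF...
  F....
  .....
  F....
  TF...
Step 6: 3 trees catch fire, 5 burn out
  TF...
  F....
  .....
  .....
  .....
  F....

TF...
F....
.....
.....
.....
F....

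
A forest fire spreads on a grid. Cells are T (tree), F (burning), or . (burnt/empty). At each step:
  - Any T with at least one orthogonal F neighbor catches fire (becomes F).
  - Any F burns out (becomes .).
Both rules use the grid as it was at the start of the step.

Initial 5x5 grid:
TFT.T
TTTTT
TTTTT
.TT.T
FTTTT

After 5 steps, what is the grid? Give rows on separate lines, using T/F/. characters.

Step 1: 4 trees catch fire, 2 burn out
  F.F.T
  TFTTT
  TTTTT
  .TT.T
  .FTTT
Step 2: 5 trees catch fire, 4 burn out
  ....T
  F.FTT
  TFTTT
  .FT.T
  ..FTT
Step 3: 5 trees catch fire, 5 burn out
  ....T
  ...FT
  F.FTT
  ..F.T
  ...FT
Step 4: 3 trees catch fire, 5 burn out
  ....T
  ....F
  ...FT
  ....T
  ....F
Step 5: 3 trees catch fire, 3 burn out
  ....F
  .....
  ....F
  ....F
  .....

....F
.....
....F
....F
.....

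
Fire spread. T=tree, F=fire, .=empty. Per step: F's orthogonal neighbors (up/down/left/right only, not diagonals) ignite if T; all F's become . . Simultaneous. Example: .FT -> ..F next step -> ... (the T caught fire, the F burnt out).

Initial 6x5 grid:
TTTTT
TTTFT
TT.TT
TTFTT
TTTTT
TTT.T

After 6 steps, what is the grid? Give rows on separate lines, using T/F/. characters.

Step 1: 7 trees catch fire, 2 burn out
  TTTFT
  TTF.F
  TT.FT
  TF.FT
  TTFTT
  TTT.T
Step 2: 10 trees catch fire, 7 burn out
  TTF.F
  TF...
  TF..F
  F...F
  TF.FT
  TTF.T
Step 3: 6 trees catch fire, 10 burn out
  TF...
  F....
  F....
  .....
  F...F
  TF..T
Step 4: 3 trees catch fire, 6 burn out
  F....
  .....
  .....
  .....
  .....
  F...F
Step 5: 0 trees catch fire, 3 burn out
  .....
  .....
  .....
  .....
  .....
  .....
Step 6: 0 trees catch fire, 0 burn out
  .....
  .....
  .....
  .....
  .....
  .....

.....
.....
.....
.....
.....
.....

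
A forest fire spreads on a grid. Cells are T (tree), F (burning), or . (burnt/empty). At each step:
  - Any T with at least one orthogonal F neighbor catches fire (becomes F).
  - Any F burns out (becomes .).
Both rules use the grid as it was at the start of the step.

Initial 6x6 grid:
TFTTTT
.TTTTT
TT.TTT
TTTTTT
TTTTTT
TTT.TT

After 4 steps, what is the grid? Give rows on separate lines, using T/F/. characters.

Step 1: 3 trees catch fire, 1 burn out
  F.FTTT
  .FTTTT
  TT.TTT
  TTTTTT
  TTTTTT
  TTT.TT
Step 2: 3 trees catch fire, 3 burn out
  ...FTT
  ..FTTT
  TF.TTT
  TTTTTT
  TTTTTT
  TTT.TT
Step 3: 4 trees catch fire, 3 burn out
  ....FT
  ...FTT
  F..TTT
  TFTTTT
  TTTTTT
  TTT.TT
Step 4: 6 trees catch fire, 4 burn out
  .....F
  ....FT
  ...FTT
  F.FTTT
  TFTTTT
  TTT.TT

.....F
....FT
...FTT
F.FTTT
TFTTTT
TTT.TT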